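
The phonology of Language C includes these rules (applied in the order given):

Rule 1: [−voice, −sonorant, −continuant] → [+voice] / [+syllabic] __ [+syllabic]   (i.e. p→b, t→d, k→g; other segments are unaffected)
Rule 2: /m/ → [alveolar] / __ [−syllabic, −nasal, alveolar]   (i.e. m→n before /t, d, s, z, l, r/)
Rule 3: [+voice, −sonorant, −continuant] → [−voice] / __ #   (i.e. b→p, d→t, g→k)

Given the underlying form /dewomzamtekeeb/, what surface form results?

Rule 1 (intervocalic voicing): /k/ is a voiceless stop between vowels /e/ and /e/, so it voices to [g]. /dewomzamtekeeb/ → dewomzamtegeeb.
Rule 2 (nasal place assimilation): /m/ precedes the alveolar consonant /z/, so it assimilates in place to [n]. /m/ precedes the alveolar consonant /t/, so it assimilates in place to [n]. /dewomzamtegeeb/ → dewonzantegeeb.
Rule 3 (final devoicing): /b/ is a voiced stop in word-final position, so it devoices to [p]. /dewonzantegeeb/ → dewonzantegeep.

dewonzantegeep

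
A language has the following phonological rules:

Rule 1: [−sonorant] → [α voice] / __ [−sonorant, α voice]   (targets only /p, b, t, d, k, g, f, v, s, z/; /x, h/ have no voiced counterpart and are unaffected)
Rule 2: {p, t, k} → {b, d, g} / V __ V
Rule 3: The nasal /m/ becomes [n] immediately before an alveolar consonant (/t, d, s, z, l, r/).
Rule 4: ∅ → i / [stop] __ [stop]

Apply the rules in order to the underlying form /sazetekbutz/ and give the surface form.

Rule 1 (regressive voicing assimilation): /k/ precedes the voiced obstruent /b/, so it voices to [g] by assimilation. /t/ precedes the voiced obstruent /z/, so it voices to [d] by assimilation. /sazetekbutz/ → sazetegbudz.
Rule 2 (intervocalic voicing): /t/ is a voiceless stop between vowels /e/ and /e/, so it voices to [d]. /sazetegbudz/ → sazedegbudz.
Rule 3 (nasal place assimilation): no segment meets the environment; /sazedegbudz/ is unchanged.
Rule 4 (stop-cluster i-epenthesis): /g/ and /b/ form a stop–stop cluster, so [i] is inserted between them. /sazedegbudz/ → sazedegibudz.

sazedegibudz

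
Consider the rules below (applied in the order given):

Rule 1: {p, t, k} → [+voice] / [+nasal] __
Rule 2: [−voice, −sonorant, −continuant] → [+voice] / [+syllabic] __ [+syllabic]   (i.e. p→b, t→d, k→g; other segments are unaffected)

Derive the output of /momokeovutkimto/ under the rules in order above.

Rule 1 (post-nasal voicing): /t/ is a voiceless stop immediately after the nasal /m/, so it voices to [d]. /momokeovutkimto/ → momokeovutkimdo.
Rule 2 (intervocalic voicing): /k/ is a voiceless stop between vowels /o/ and /e/, so it voices to [g]. /momokeovutkimdo/ → momogeovutkimdo.

momogeovutkimdo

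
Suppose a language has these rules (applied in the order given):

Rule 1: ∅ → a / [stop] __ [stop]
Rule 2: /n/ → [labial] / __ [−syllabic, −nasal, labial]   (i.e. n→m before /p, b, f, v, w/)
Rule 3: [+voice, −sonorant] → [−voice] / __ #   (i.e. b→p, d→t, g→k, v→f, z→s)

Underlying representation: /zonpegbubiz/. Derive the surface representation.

Rule 1 (stop-cluster a-epenthesis): /g/ and /b/ form a stop–stop cluster, so [a] is inserted between them. /zonpegbubiz/ → zonpegabubiz.
Rule 2 (nasal place assimilation): /n/ precedes the labial consonant /p/, so it assimilates in place to [m]. /zonpegabubiz/ → zompegabubiz.
Rule 3 (final devoicing): /z/ is a voiced obstruent in word-final position, so it devoices to [s]. /zompegabubiz/ → zompegabubis.

zompegabubis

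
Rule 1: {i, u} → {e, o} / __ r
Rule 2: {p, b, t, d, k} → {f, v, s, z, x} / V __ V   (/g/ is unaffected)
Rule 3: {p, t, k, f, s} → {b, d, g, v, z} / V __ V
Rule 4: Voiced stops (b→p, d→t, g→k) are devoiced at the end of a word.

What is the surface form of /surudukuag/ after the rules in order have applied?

soruzuxuak

Rule 1 (pre-rhotic lowering): /u/ is a high vowel immediately before /r/, so it lowers to [o]. /surudukuag/ → sorudukuag.
Rule 2 (intervocalic spirantization): /d/ is a stop between vowels /u/ and /u/, so it spirantizes to the fricative [z]. /k/ is a stop between vowels /u/ and /u/, so it spirantizes to the fricative [x]. /sorudukuag/ → soruzuxuag.
Rule 3 (intervocalic voicing): no segment meets the environment; /soruzuxuag/ is unchanged.
Rule 4 (final devoicing): /g/ is a voiced stop in word-final position, so it devoices to [k]. /soruzuxuag/ → soruzuxuak.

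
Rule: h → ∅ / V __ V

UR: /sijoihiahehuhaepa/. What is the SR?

sijoiiaeuaepa

/h/ occurs between vowels /i/ and /i/, so it deletes.
/h/ occurs between vowels /a/ and /e/, so it deletes.
/h/ occurs between vowels /e/ and /u/, so it deletes.
/h/ occurs between vowels /u/ and /a/, so it deletes.
Surface form: [sijoiiaeuaepa].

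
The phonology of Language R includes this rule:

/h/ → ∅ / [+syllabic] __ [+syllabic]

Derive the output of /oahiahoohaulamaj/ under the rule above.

oaiaooaulamaj

/h/ occurs between vowels /a/ and /i/, so it deletes.
/h/ occurs between vowels /a/ and /o/, so it deletes.
/h/ occurs between vowels /o/ and /a/, so it deletes.
Surface form: [oaiaooaulamaj].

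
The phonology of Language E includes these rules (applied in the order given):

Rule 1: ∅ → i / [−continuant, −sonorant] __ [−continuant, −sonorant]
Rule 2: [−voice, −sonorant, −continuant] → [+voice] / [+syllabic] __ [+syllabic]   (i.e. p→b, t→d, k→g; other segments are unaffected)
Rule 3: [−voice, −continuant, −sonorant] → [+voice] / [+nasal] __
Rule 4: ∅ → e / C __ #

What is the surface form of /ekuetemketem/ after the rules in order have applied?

Rule 1 (stop-cluster i-epenthesis): no segment meets the environment; /ekuetemketem/ is unchanged.
Rule 2 (intervocalic voicing): /k/ is a voiceless stop between vowels /e/ and /u/, so it voices to [g]. /t/ is a voiceless stop between vowels /e/ and /e/, so it voices to [d]. /t/ is a voiceless stop between vowels /e/ and /e/, so it voices to [d]. /ekuetemketem/ → eguedemkedem.
Rule 3 (post-nasal voicing): /k/ is a voiceless stop immediately after the nasal /m/, so it voices to [g]. /eguedemkedem/ → eguedemgedem.
Rule 4 (final e-epenthesis): the form ends in the consonant /m/, so [e] is inserted word-finally. /eguedemgedem/ → eguedemgedeme.

eguedemgedeme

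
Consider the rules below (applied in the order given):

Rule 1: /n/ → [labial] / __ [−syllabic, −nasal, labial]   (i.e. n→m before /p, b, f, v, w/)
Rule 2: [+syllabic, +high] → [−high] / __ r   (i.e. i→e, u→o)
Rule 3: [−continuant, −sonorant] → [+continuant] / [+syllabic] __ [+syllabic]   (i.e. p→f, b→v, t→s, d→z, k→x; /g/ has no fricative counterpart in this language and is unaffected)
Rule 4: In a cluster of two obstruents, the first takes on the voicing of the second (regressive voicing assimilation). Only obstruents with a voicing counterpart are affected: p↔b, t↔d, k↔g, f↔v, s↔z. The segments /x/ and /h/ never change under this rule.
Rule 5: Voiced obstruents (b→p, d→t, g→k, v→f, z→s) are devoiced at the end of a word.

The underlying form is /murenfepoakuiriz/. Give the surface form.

moremfefoaxueris

Rule 1 (nasal place assimilation): /n/ precedes the labial consonant /f/, so it assimilates in place to [m]. /murenfepoakuiriz/ → muremfepoakuiriz.
Rule 2 (pre-rhotic lowering): /u/ is a high vowel immediately before /r/, so it lowers to [o]. /i/ is a high vowel immediately before /r/, so it lowers to [e]. /muremfepoakuiriz/ → moremfepoakueriz.
Rule 3 (intervocalic spirantization): /p/ is a stop between vowels /e/ and /o/, so it spirantizes to the fricative [f]. /k/ is a stop between vowels /a/ and /u/, so it spirantizes to the fricative [x]. /moremfepoakueriz/ → moremfefoaxueriz.
Rule 4 (regressive voicing assimilation): no segment meets the environment; /moremfefoaxueriz/ is unchanged.
Rule 5 (final devoicing): /z/ is a voiced obstruent in word-final position, so it devoices to [s]. /moremfefoaxueriz/ → moremfefoaxueris.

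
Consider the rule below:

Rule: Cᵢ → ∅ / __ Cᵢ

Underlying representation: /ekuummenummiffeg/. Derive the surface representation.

/mm/ is a geminate; the first /m/ deletes.
/mm/ is a geminate; the first /m/ deletes.
/ff/ is a geminate; the first /f/ deletes.
The other instances of /k/, /m/, /n/, /f/, /g/ do not occur in the required environment and remain unchanged.
Surface form: [ekuumenumifeg].

ekuumenumifeg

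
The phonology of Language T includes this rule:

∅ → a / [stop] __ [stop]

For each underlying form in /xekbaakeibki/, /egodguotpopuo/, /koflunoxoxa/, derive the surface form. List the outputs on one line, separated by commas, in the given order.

xekabaakeibaki, egodaguotapopuo, koflunoxoxa

/xekbaakeibki/: /k/ and /b/ form a stop–stop cluster, so [a] is inserted between them. /b/ and /k/ form a stop–stop cluster, so [a] is inserted between them. → [xekabaakeibaki].
/egodguotpopuo/: /d/ and /g/ form a stop–stop cluster, so [a] is inserted between them. /t/ and /p/ form a stop–stop cluster, so [a] is inserted between them. → [egodaguotapopuo].
/koflunoxoxa/: the rule's environment is not met; surfaces unchanged as [koflunoxoxa].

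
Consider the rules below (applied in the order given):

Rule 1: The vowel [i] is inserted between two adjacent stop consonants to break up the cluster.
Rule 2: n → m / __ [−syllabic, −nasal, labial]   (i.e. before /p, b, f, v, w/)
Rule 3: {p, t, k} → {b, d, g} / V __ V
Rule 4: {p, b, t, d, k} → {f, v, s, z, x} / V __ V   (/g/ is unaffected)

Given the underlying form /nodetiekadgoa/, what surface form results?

Rule 1 (stop-cluster i-epenthesis): /d/ and /g/ form a stop–stop cluster, so [i] is inserted between them. /nodetiekadgoa/ → nodetiekadigoa.
Rule 2 (nasal place assimilation): no segment meets the environment; /nodetiekadigoa/ is unchanged.
Rule 3 (intervocalic voicing): /t/ is a voiceless stop between vowels /e/ and /i/, so it voices to [d]. /k/ is a voiceless stop between vowels /e/ and /a/, so it voices to [g]. /nodetiekadigoa/ → nodediegadigoa.
Rule 4 (intervocalic spirantization): /d/ is a stop between vowels /o/ and /e/, so it spirantizes to the fricative [z]. /d/ is a stop between vowels /e/ and /i/, so it spirantizes to the fricative [z]. /d/ is a stop between vowels /a/ and /i/, so it spirantizes to the fricative [z]. /nodediegadigoa/ → nozeziegazigoa.

nozeziegazigoa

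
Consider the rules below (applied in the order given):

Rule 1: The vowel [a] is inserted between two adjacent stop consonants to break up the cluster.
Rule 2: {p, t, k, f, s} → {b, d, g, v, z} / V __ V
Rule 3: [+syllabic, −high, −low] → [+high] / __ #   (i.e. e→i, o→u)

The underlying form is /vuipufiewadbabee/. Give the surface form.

Rule 1 (stop-cluster a-epenthesis): /d/ and /b/ form a stop–stop cluster, so [a] is inserted between them. /vuipufiewadbabee/ → vuipufiewadababee.
Rule 2 (intervocalic voicing): /p/ is a voiceless obstruent between vowels /i/ and /u/, so it voices to [b]. /f/ is a voiceless obstruent between vowels /u/ and /i/, so it voices to [v]. /vuipufiewadababee/ → vuibuviewadababee.
Rule 3 (final vowel raising): /e/ is a mid vowel in word-final position, so it raises to [i]. /vuibuviewadababee/ → vuibuviewadababei.

vuibuviewadababei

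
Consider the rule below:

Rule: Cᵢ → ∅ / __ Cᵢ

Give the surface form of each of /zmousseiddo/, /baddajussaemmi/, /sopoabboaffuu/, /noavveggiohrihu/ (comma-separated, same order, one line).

zmouseido, badajusaemi, sopoaboafuu, noavegiohrihu

/zmousseiddo/: /ss/ is a geminate; the first /s/ deletes. /dd/ is a geminate; the first /d/ deletes. → [zmouseido].
/baddajussaemmi/: /dd/ is a geminate; the first /d/ deletes. /ss/ is a geminate; the first /s/ deletes. /mm/ is a geminate; the first /m/ deletes. → [badajusaemi].
/sopoabboaffuu/: /bb/ is a geminate; the first /b/ deletes. /ff/ is a geminate; the first /f/ deletes. → [sopoaboafuu].
/noavveggiohrihu/: /vv/ is a geminate; the first /v/ deletes. /gg/ is a geminate; the first /g/ deletes. → [noavegiohrihu].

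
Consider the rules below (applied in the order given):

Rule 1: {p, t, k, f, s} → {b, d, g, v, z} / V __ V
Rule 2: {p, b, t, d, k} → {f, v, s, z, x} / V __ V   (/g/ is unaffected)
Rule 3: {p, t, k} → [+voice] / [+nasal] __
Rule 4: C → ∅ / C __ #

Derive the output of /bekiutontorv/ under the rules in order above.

Rule 1 (intervocalic voicing): /k/ is a voiceless obstruent between vowels /e/ and /i/, so it voices to [g]. /t/ is a voiceless obstruent between vowels /u/ and /o/, so it voices to [d]. /bekiutontorv/ → begiudontorv.
Rule 2 (intervocalic spirantization): /d/ is a stop between vowels /u/ and /o/, so it spirantizes to the fricative [z]. /begiudontorv/ → begiuzontorv.
Rule 3 (post-nasal voicing): /t/ is a voiceless stop immediately after the nasal /n/, so it voices to [d]. /begiuzontorv/ → begiuzondorv.
Rule 4 (final cluster simplification): /v/ is the second consonant of a word-final cluster /rv/, so it deletes. /begiuzondorv/ → begiuzondor.

begiuzondor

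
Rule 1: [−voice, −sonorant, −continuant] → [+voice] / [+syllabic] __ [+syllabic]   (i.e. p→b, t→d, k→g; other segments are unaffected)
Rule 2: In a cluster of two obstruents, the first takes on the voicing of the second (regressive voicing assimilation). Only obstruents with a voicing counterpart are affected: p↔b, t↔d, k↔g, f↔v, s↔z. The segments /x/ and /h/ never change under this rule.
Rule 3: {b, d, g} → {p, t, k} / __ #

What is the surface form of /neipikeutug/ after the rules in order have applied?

Rule 1 (intervocalic voicing): /p/ is a voiceless stop between vowels /i/ and /i/, so it voices to [b]. /k/ is a voiceless stop between vowels /i/ and /e/, so it voices to [g]. /t/ is a voiceless stop between vowels /u/ and /u/, so it voices to [d]. /neipikeutug/ → neibigeudug.
Rule 2 (regressive voicing assimilation): no segment meets the environment; /neibigeudug/ is unchanged.
Rule 3 (final devoicing): /g/ is a voiced stop in word-final position, so it devoices to [k]. /neibigeudug/ → neibigeuduk.

neibigeuduk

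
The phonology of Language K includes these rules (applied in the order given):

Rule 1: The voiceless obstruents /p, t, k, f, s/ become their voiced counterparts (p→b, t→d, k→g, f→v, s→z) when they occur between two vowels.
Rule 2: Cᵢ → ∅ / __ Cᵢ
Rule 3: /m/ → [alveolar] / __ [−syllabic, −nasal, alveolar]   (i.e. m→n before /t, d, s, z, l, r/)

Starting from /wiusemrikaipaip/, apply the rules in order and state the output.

Rule 1 (intervocalic voicing): /s/ is a voiceless obstruent between vowels /u/ and /e/, so it voices to [z]. /k/ is a voiceless obstruent between vowels /i/ and /a/, so it voices to [g]. /p/ is a voiceless obstruent between vowels /i/ and /a/, so it voices to [b]. /wiusemrikaipaip/ → wiuzemrigaibaip.
Rule 2 (degemination): no segment meets the environment; /wiuzemrigaibaip/ is unchanged.
Rule 3 (nasal place assimilation): /m/ precedes the alveolar consonant /r/, so it assimilates in place to [n]. /wiuzemrigaibaip/ → wiuzenrigaibaip.

wiuzenrigaibaip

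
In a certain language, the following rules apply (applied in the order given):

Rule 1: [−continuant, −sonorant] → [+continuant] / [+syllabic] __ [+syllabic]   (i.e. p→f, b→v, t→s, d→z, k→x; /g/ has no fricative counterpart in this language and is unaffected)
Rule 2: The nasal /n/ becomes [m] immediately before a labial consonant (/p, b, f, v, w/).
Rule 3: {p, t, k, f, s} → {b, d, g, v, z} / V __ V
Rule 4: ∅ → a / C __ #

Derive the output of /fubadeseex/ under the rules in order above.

Rule 1 (intervocalic spirantization): /b/ is a stop between vowels /u/ and /a/, so it spirantizes to the fricative [v]. /d/ is a stop between vowels /a/ and /e/, so it spirantizes to the fricative [z]. /fubadeseex/ → fuvazeseex.
Rule 2 (nasal place assimilation): no segment meets the environment; /fuvazeseex/ is unchanged.
Rule 3 (intervocalic voicing): /s/ is a voiceless obstruent between vowels /e/ and /e/, so it voices to [z]. /fuvazeseex/ → fuvazezeex.
Rule 4 (final a-epenthesis): the form ends in the consonant /x/, so [a] is inserted word-finally. /fuvazezeex/ → fuvazezeexa.

fuvazezeexa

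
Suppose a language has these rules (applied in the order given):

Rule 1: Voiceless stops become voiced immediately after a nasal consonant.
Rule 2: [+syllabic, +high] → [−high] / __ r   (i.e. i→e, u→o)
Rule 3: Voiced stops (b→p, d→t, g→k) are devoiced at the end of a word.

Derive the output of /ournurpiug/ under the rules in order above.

oornorpiuk

Rule 1 (post-nasal voicing): no segment meets the environment; /ournurpiug/ is unchanged.
Rule 2 (pre-rhotic lowering): /u/ is a high vowel immediately before /r/, so it lowers to [o]. /u/ is a high vowel immediately before /r/, so it lowers to [o]. /ournurpiug/ → oornorpiug.
Rule 3 (final devoicing): /g/ is a voiced stop in word-final position, so it devoices to [k]. /oornorpiug/ → oornorpiuk.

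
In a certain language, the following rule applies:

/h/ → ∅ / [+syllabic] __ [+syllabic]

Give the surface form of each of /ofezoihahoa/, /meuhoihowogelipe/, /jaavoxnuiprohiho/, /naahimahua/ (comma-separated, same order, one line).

ofezoiaoa, meuoiowogelipe, jaavoxnuiproio, naaimaua

/ofezoihahoa/: /h/ occurs between vowels /i/ and /a/, so it deletes. /h/ occurs between vowels /a/ and /o/, so it deletes. → [ofezoiaoa].
/meuhoihowogelipe/: /h/ occurs between vowels /u/ and /o/, so it deletes. /h/ occurs between vowels /i/ and /o/, so it deletes. → [meuoiowogelipe].
/jaavoxnuiprohiho/: /h/ occurs between vowels /o/ and /i/, so it deletes. /h/ occurs between vowels /i/ and /o/, so it deletes. → [jaavoxnuiproio].
/naahimahua/: /h/ occurs between vowels /a/ and /i/, so it deletes. /h/ occurs between vowels /a/ and /u/, so it deletes. → [naaimaua].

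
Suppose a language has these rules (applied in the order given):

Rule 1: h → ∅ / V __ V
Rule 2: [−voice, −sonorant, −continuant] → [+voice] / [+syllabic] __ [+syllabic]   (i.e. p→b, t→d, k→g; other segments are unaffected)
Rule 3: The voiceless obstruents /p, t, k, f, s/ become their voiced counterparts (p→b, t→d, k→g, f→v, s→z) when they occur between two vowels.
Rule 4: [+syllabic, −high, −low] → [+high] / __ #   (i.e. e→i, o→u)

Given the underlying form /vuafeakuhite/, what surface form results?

Rule 1 (intervocalic h-deletion): /h/ occurs between vowels /u/ and /i/, so it deletes. /vuafeakuhite/ → vuafeakuite.
Rule 2 (intervocalic voicing): /k/ is a voiceless stop between vowels /a/ and /u/, so it voices to [g]. /t/ is a voiceless stop between vowels /i/ and /e/, so it voices to [d]. /vuafeakuite/ → vuafeaguide.
Rule 3 (intervocalic voicing): /f/ is a voiceless obstruent between vowels /a/ and /e/, so it voices to [v]. /vuafeaguide/ → vuaveaguide.
Rule 4 (final vowel raising): /e/ is a mid vowel in word-final position, so it raises to [i]. /vuaveaguide/ → vuaveaguidi.

vuaveaguidi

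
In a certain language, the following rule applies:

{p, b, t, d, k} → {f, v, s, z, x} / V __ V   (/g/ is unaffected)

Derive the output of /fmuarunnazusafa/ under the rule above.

No segment of /fmuarunnazusafa/ meets the structural description of the rule, so the form surfaces unchanged.

fmuarunnazusafa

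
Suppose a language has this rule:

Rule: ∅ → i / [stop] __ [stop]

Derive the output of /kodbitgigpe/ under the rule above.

kodibitigigipe

/d/ and /b/ form a stop–stop cluster, so [i] is inserted between them.
/t/ and /g/ form a stop–stop cluster, so [i] is inserted between them.
/g/ and /p/ form a stop–stop cluster, so [i] is inserted between them.
Surface form: [kodibitigigipe].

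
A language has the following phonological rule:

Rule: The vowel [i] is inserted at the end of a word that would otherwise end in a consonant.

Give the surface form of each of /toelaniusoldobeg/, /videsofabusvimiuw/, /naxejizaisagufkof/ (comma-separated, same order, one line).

/toelaniusoldobeg/: the form ends in the consonant /g/, so [i] is inserted word-finally. → [toelaniusoldobegi].
/videsofabusvimiuw/: the form ends in the consonant /w/, so [i] is inserted word-finally. → [videsofabusvimiuwi].
/naxejizaisagufkof/: the form ends in the consonant /f/, so [i] is inserted word-finally. → [naxejizaisagufkofi].

toelaniusoldobegi, videsofabusvimiuwi, naxejizaisagufkofi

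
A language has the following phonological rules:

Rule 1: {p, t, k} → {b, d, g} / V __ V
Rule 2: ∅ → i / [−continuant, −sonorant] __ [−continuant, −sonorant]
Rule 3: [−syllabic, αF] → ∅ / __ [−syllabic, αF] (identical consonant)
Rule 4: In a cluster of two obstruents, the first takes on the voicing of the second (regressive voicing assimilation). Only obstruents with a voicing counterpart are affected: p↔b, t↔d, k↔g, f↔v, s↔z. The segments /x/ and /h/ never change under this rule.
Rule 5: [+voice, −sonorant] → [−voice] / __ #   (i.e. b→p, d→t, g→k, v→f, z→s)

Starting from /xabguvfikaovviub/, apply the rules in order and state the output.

Rule 1 (intervocalic voicing): /k/ is a voiceless stop between vowels /i/ and /a/, so it voices to [g]. /xabguvfikaovviub/ → xabguvfigaovviub.
Rule 2 (stop-cluster i-epenthesis): /b/ and /g/ form a stop–stop cluster, so [i] is inserted between them. /xabguvfigaovviub/ → xabiguvfigaovviub.
Rule 3 (degemination): /vv/ is a geminate; the first /v/ deletes. /xabiguvfigaovviub/ → xabiguvfigaoviub.
Rule 4 (regressive voicing assimilation): /v/ precedes the voiceless obstruent /f/, so it devoices to [f] by assimilation. /xabiguvfigaoviub/ → xabiguffigaoviub.
Rule 5 (final devoicing): /b/ is a voiced obstruent in word-final position, so it devoices to [p]. /xabiguffigaoviub/ → xabiguffigaoviup.

xabiguffigaoviup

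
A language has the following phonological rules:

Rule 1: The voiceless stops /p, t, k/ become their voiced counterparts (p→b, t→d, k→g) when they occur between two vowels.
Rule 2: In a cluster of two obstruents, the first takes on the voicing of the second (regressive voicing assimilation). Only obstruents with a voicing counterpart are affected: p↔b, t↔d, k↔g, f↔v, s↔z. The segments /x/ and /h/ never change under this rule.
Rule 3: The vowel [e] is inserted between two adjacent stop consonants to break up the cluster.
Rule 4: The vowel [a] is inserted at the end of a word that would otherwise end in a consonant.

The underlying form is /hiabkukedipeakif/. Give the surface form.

hiapekugedibeagifa

Rule 1 (intervocalic voicing): /k/ is a voiceless stop between vowels /u/ and /e/, so it voices to [g]. /p/ is a voiceless stop between vowels /i/ and /e/, so it voices to [b]. /k/ is a voiceless stop between vowels /a/ and /i/, so it voices to [g]. /hiabkukedipeakif/ → hiabkugedibeagif.
Rule 2 (regressive voicing assimilation): /b/ precedes the voiceless obstruent /k/, so it devoices to [p] by assimilation. /hiabkugedibeagif/ → hiapkugedibeagif.
Rule 3 (stop-cluster e-epenthesis): /p/ and /k/ form a stop–stop cluster, so [e] is inserted between them. /hiapkugedibeagif/ → hiapekugedibeagif.
Rule 4 (final a-epenthesis): the form ends in the consonant /f/, so [a] is inserted word-finally. /hiapekugedibeagif/ → hiapekugedibeagifa.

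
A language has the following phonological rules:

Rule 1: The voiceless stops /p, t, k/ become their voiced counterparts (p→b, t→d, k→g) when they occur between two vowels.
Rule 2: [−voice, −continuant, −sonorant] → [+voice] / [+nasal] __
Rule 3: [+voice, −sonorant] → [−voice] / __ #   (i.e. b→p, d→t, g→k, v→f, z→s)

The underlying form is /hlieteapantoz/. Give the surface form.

Rule 1 (intervocalic voicing): /t/ is a voiceless stop between vowels /e/ and /e/, so it voices to [d]. /p/ is a voiceless stop between vowels /a/ and /a/, so it voices to [b]. /hlieteapantoz/ → hliedeabantoz.
Rule 2 (post-nasal voicing): /t/ is a voiceless stop immediately after the nasal /n/, so it voices to [d]. /hliedeabantoz/ → hliedeabandoz.
Rule 3 (final devoicing): /z/ is a voiced obstruent in word-final position, so it devoices to [s]. /hliedeabandoz/ → hliedeabandos.

hliedeabandos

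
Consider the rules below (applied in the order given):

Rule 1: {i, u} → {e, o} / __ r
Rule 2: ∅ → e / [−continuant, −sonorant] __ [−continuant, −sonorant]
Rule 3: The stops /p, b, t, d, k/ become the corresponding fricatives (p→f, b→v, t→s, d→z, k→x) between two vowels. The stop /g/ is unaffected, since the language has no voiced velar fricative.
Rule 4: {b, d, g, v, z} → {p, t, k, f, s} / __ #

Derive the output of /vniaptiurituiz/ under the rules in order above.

Rule 1 (pre-rhotic lowering): /u/ is a high vowel immediately before /r/, so it lowers to [o]. /vniaptiurituiz/ → vniaptiorituiz.
Rule 2 (stop-cluster e-epenthesis): /p/ and /t/ form a stop–stop cluster, so [e] is inserted between them. /vniaptiorituiz/ → vniapetiorituiz.
Rule 3 (intervocalic spirantization): /p/ is a stop between vowels /a/ and /e/, so it spirantizes to the fricative [f]. /t/ is a stop between vowels /e/ and /i/, so it spirantizes to the fricative [s]. /t/ is a stop between vowels /i/ and /u/, so it spirantizes to the fricative [s]. /vniapetiorituiz/ → vniafesiorisuiz.
Rule 4 (final devoicing): /z/ is a voiced obstruent in word-final position, so it devoices to [s]. /vniafesiorisuiz/ → vniafesiorisuis.

vniafesiorisuis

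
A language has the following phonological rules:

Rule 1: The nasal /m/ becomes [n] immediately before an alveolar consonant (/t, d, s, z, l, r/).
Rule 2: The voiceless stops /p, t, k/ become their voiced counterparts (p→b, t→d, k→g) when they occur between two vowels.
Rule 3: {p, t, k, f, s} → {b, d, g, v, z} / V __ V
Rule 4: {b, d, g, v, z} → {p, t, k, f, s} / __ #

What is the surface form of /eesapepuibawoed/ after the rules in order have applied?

eezabebuibawoet

Rule 1 (nasal place assimilation): no segment meets the environment; /eesapepuibawoed/ is unchanged.
Rule 2 (intervocalic voicing): /p/ is a voiceless stop between vowels /a/ and /e/, so it voices to [b]. /p/ is a voiceless stop between vowels /e/ and /u/, so it voices to [b]. /eesapepuibawoed/ → eesabebuibawoed.
Rule 3 (intervocalic voicing): /s/ is a voiceless obstruent between vowels /e/ and /a/, so it voices to [z]. /eesabebuibawoed/ → eezabebuibawoed.
Rule 4 (final devoicing): /d/ is a voiced obstruent in word-final position, so it devoices to [t]. /eezabebuibawoed/ → eezabebuibawoet.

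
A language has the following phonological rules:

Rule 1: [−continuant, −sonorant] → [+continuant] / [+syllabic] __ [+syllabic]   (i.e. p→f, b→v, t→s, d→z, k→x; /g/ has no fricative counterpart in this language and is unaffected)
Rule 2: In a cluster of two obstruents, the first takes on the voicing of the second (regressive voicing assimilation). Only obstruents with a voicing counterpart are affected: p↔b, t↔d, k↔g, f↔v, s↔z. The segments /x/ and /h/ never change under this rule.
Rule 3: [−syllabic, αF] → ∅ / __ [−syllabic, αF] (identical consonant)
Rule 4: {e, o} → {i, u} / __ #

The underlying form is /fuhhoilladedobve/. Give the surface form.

fuhoilazezobvi

Rule 1 (intervocalic spirantization): /d/ is a stop between vowels /a/ and /e/, so it spirantizes to the fricative [z]. /d/ is a stop between vowels /e/ and /o/, so it spirantizes to the fricative [z]. /fuhhoilladedobve/ → fuhhoillazezobve.
Rule 2 (regressive voicing assimilation): no segment meets the environment; /fuhhoillazezobve/ is unchanged.
Rule 3 (degemination): /hh/ is a geminate; the first /h/ deletes. /ll/ is a geminate; the first /l/ deletes. /fuhhoillazezobve/ → fuhoilazezobve.
Rule 4 (final vowel raising): /e/ is a mid vowel in word-final position, so it raises to [i]. /fuhoilazezobve/ → fuhoilazezobvi.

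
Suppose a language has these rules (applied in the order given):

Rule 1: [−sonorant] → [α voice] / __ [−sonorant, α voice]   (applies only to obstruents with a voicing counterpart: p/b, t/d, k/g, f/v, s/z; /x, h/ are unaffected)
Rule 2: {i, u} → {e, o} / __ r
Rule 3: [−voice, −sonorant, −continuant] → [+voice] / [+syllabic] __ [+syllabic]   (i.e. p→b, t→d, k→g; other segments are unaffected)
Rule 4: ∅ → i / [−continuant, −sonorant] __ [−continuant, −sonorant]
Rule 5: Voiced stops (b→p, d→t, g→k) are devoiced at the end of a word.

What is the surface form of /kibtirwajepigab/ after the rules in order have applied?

Rule 1 (regressive voicing assimilation): /b/ precedes the voiceless obstruent /t/, so it devoices to [p] by assimilation. /kibtirwajepigab/ → kiptirwajepigab.
Rule 2 (pre-rhotic lowering): /i/ is a high vowel immediately before /r/, so it lowers to [e]. /kiptirwajepigab/ → kipterwajepigab.
Rule 3 (intervocalic voicing): /p/ is a voiceless stop between vowels /e/ and /i/, so it voices to [b]. /kipterwajepigab/ → kipterwajebigab.
Rule 4 (stop-cluster i-epenthesis): /p/ and /t/ form a stop–stop cluster, so [i] is inserted between them. /kipterwajebigab/ → kipiterwajebigab.
Rule 5 (final devoicing): /b/ is a voiced stop in word-final position, so it devoices to [p]. /kipiterwajebigab/ → kipiterwajebigap.

kipiterwajebigap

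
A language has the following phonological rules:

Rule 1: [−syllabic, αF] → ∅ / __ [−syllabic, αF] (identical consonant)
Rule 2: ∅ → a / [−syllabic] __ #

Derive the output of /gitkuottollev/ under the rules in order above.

Rule 1 (degemination): /tt/ is a geminate; the first /t/ deletes. /ll/ is a geminate; the first /l/ deletes. /gitkuottollev/ → gitkuotolev.
Rule 2 (final a-epenthesis): the form ends in the consonant /v/, so [a] is inserted word-finally. /gitkuotolev/ → gitkuotoleva.

gitkuotoleva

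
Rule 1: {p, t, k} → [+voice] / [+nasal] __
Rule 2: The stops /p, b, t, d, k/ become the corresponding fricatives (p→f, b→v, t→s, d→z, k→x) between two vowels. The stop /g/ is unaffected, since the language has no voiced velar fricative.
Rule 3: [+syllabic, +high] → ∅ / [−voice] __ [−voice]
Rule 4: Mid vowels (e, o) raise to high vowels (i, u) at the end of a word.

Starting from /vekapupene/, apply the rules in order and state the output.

vexaffeni

Rule 1 (post-nasal voicing): no segment meets the environment; /vekapupene/ is unchanged.
Rule 2 (intervocalic spirantization): /k/ is a stop between vowels /e/ and /a/, so it spirantizes to the fricative [x]. /p/ is a stop between vowels /a/ and /u/, so it spirantizes to the fricative [f]. /p/ is a stop between vowels /u/ and /e/, so it spirantizes to the fricative [f]. /vekapupene/ → vexafufene.
Rule 3 (high vowel syncope): /u/ is a high vowel flanked by voiceless consonants /f/ and /f/, so it deletes. /vexafufene/ → vexaffene.
Rule 4 (final vowel raising): /e/ is a mid vowel in word-final position, so it raises to [i]. /vexaffene/ → vexaffeni.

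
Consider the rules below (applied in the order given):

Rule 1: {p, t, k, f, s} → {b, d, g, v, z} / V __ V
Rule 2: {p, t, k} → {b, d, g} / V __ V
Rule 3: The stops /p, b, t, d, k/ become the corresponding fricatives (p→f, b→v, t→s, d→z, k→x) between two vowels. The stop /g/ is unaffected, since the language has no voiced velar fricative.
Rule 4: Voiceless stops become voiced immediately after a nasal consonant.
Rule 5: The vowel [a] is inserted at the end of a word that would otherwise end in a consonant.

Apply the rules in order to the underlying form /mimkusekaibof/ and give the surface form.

Rule 1 (intervocalic voicing): /s/ is a voiceless obstruent between vowels /u/ and /e/, so it voices to [z]. /k/ is a voiceless obstruent between vowels /e/ and /a/, so it voices to [g]. /mimkusekaibof/ → mimkuzegaibof.
Rule 2 (intervocalic voicing): no segment meets the environment; /mimkuzegaibof/ is unchanged.
Rule 3 (intervocalic spirantization): /b/ is a stop between vowels /i/ and /o/, so it spirantizes to the fricative [v]. /mimkuzegaibof/ → mimkuzegaivof.
Rule 4 (post-nasal voicing): /k/ is a voiceless stop immediately after the nasal /m/, so it voices to [g]. /mimkuzegaivof/ → mimguzegaivof.
Rule 5 (final a-epenthesis): the form ends in the consonant /f/, so [a] is inserted word-finally. /mimguzegaivof/ → mimguzegaivofa.

mimguzegaivofa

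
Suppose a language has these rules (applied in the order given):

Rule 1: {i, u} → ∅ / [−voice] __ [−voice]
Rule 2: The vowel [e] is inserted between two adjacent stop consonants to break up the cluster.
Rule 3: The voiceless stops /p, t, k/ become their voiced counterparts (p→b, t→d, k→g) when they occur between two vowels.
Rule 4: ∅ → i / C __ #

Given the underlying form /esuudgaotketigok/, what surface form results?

Rule 1 (high vowel syncope): no segment meets the environment; /esuudgaotketigok/ is unchanged.
Rule 2 (stop-cluster e-epenthesis): /d/ and /g/ form a stop–stop cluster, so [e] is inserted between them. /t/ and /k/ form a stop–stop cluster, so [e] is inserted between them. /esuudgaotketigok/ → esuudegaoteketigok.
Rule 3 (intervocalic voicing): /t/ is a voiceless stop between vowels /o/ and /e/, so it voices to [d]. /k/ is a voiceless stop between vowels /e/ and /e/, so it voices to [g]. /t/ is a voiceless stop between vowels /e/ and /i/, so it voices to [d]. /esuudegaoteketigok/ → esuudegaodegedigok.
Rule 4 (final i-epenthesis): the form ends in the consonant /k/, so [i] is inserted word-finally. /esuudegaodegedigok/ → esuudegaodegedigoki.

esuudegaodegedigoki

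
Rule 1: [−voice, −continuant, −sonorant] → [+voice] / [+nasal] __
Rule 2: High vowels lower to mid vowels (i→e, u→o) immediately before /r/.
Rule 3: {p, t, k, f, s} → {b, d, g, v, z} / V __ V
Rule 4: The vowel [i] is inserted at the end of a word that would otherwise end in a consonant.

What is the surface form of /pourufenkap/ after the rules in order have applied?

Rule 1 (post-nasal voicing): /k/ is a voiceless stop immediately after the nasal /n/, so it voices to [g]. /pourufenkap/ → pourufengap.
Rule 2 (pre-rhotic lowering): /u/ is a high vowel immediately before /r/, so it lowers to [o]. /pourufengap/ → poorufengap.
Rule 3 (intervocalic voicing): /f/ is a voiceless obstruent between vowels /u/ and /e/, so it voices to [v]. /poorufengap/ → pooruvengap.
Rule 4 (final i-epenthesis): the form ends in the consonant /p/, so [i] is inserted word-finally. /pooruvengap/ → pooruvengapi.

pooruvengapi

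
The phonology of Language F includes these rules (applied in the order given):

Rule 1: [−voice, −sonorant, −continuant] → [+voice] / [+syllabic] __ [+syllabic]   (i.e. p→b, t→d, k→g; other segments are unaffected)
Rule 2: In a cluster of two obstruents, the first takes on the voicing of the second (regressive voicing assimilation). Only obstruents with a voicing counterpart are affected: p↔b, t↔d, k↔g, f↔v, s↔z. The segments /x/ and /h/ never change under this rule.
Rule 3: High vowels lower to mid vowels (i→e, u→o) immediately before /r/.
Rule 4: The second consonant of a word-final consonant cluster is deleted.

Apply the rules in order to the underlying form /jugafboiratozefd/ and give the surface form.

jugavboeradozev

Rule 1 (intervocalic voicing): /t/ is a voiceless stop between vowels /a/ and /o/, so it voices to [d]. /jugafboiratozefd/ → jugafboiradozefd.
Rule 2 (regressive voicing assimilation): /f/ precedes the voiced obstruent /b/, so it voices to [v] by assimilation. /f/ precedes the voiced obstruent /d/, so it voices to [v] by assimilation. /jugafboiradozefd/ → jugavboiradozevd.
Rule 3 (pre-rhotic lowering): /i/ is a high vowel immediately before /r/, so it lowers to [e]. /jugavboiradozevd/ → jugavboeradozevd.
Rule 4 (final cluster simplification): /d/ is the second consonant of a word-final cluster /vd/, so it deletes. /jugavboeradozevd/ → jugavboeradozev.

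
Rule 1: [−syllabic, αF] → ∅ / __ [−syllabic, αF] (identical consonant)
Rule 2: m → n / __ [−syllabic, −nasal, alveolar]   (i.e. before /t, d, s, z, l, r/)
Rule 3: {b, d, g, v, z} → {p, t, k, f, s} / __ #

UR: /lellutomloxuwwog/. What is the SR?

Rule 1 (degemination): /ll/ is a geminate; the first /l/ deletes. /ww/ is a geminate; the first /w/ deletes. /lellutomloxuwwog/ → lelutomloxuwog.
Rule 2 (nasal place assimilation): /m/ precedes the alveolar consonant /l/, so it assimilates in place to [n]. /lelutomloxuwog/ → lelutonloxuwog.
Rule 3 (final devoicing): /g/ is a voiced obstruent in word-final position, so it devoices to [k]. /lelutonloxuwog/ → lelutonloxuwok.

lelutonloxuwok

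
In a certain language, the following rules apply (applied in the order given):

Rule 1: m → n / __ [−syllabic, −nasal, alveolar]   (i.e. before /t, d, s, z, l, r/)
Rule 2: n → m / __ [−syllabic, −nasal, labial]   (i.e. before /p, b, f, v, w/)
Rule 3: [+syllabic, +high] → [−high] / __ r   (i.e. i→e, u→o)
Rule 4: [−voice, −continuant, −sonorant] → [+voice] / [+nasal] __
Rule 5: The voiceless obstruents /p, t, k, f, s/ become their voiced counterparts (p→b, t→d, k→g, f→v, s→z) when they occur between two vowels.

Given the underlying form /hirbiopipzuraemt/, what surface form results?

herbiobipzoraend

Rule 1 (nasal place assimilation): /m/ precedes the alveolar consonant /t/, so it assimilates in place to [n]. /hirbiopipzuraemt/ → hirbiopipzuraent.
Rule 2 (nasal place assimilation): no segment meets the environment; /hirbiopipzuraent/ is unchanged.
Rule 3 (pre-rhotic lowering): /i/ is a high vowel immediately before /r/, so it lowers to [e]. /u/ is a high vowel immediately before /r/, so it lowers to [o]. /hirbiopipzuraent/ → herbiopipzoraent.
Rule 4 (post-nasal voicing): /t/ is a voiceless stop immediately after the nasal /n/, so it voices to [d]. /herbiopipzoraent/ → herbiopipzoraend.
Rule 5 (intervocalic voicing): /p/ is a voiceless obstruent between vowels /o/ and /i/, so it voices to [b]. /herbiopipzoraend/ → herbiobipzoraend.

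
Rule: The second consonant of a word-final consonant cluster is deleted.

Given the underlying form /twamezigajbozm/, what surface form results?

/m/ is the second consonant of a word-final cluster /zm/, so it deletes.
The other instances of /t/, /w/, /m/, /z/, /g/, /j/, /b/ do not occur in the required environment and remain unchanged.
Surface form: [twamezigajboz].

twamezigajboz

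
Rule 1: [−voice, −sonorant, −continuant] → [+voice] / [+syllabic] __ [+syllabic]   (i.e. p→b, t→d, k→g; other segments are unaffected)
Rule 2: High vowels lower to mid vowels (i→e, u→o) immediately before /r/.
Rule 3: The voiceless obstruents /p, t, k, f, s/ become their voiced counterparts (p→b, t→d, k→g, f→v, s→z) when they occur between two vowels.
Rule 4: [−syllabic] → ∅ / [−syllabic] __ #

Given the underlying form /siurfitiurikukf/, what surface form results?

Rule 1 (intervocalic voicing): /t/ is a voiceless stop between vowels /i/ and /i/, so it voices to [d]. /k/ is a voiceless stop between vowels /i/ and /u/, so it voices to [g]. /siurfitiurikukf/ → siurfidiurigukf.
Rule 2 (pre-rhotic lowering): /u/ is a high vowel immediately before /r/, so it lowers to [o]. /u/ is a high vowel immediately before /r/, so it lowers to [o]. /siurfidiurigukf/ → siorfidiorigukf.
Rule 3 (intervocalic voicing): no segment meets the environment; /siorfidiorigukf/ is unchanged.
Rule 4 (final cluster simplification): /f/ is the second consonant of a word-final cluster /kf/, so it deletes. /siorfidiorigukf/ → siorfidioriguk.

siorfidioriguk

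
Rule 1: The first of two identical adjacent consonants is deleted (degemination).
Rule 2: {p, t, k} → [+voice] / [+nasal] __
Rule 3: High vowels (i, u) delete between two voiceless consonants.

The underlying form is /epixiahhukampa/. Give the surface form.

Rule 1 (degemination): /hh/ is a geminate; the first /h/ deletes. /epixiahhukampa/ → epixiahukampa.
Rule 2 (post-nasal voicing): /p/ is a voiceless stop immediately after the nasal /m/, so it voices to [b]. /epixiahukampa/ → epixiahukamba.
Rule 3 (high vowel syncope): /i/ is a high vowel flanked by voiceless consonants /p/ and /x/, so it deletes. /u/ is a high vowel flanked by voiceless consonants /h/ and /k/, so it deletes. /epixiahukamba/ → epxiahkamba.

epxiahkamba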